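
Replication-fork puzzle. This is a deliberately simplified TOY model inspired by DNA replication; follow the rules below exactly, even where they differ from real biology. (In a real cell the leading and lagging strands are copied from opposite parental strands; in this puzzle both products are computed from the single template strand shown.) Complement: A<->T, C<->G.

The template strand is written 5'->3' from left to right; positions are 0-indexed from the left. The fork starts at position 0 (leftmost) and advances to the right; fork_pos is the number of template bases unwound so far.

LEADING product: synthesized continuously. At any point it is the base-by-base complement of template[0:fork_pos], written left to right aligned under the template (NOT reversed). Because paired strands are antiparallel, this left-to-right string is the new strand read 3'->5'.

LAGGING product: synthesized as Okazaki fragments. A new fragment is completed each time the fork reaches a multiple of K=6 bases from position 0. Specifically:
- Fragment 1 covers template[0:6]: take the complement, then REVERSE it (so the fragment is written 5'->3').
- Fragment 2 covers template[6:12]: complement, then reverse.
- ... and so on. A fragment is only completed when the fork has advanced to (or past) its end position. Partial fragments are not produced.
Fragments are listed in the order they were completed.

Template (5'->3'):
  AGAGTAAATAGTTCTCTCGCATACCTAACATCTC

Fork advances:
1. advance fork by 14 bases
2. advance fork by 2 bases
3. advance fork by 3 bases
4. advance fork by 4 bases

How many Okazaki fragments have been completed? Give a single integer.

Step 1: advance 14 -> fork_pos = 0 + 14 = 14. Reached multiple(s) of 6: 6, 12 -> fragments 1-2 completed (2 total).
Step 2: advance 2 -> fork_pos = 14 + 2 = 16. Next multiple of 6 is 18 (not reached); still 2 fragment(s).
Step 3: advance 3 -> fork_pos = 16 + 3 = 19. Reached multiple(s) of 6: 18 -> fragment 3 completed (3 total).
Step 4: advance 4 -> fork_pos = 19 + 4 = 23. Next multiple of 6 is 24 (not reached); still 3 fragment(s).
Check: final fork_pos = 23; the multiples of 6 that are <= 23 are 6..18 -> 23 // 6 = 3 completed fragment(s).

Answer: 3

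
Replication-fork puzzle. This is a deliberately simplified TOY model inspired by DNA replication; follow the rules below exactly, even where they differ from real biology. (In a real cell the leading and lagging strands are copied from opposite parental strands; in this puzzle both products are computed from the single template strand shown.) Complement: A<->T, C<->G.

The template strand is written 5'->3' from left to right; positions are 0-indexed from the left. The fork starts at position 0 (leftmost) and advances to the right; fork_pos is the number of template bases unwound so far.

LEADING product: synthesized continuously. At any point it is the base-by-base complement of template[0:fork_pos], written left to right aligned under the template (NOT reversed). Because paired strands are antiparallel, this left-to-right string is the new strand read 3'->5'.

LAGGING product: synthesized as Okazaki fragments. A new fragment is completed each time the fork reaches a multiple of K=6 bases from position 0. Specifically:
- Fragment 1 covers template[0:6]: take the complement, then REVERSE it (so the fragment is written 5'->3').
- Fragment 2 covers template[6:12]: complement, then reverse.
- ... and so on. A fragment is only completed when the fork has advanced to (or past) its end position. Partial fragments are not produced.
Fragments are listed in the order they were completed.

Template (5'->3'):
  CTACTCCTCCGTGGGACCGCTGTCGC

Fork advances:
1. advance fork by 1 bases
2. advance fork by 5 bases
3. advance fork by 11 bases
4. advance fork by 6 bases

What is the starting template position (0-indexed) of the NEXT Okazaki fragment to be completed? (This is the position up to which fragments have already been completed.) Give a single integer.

Answer: 18

Derivation:
Step 1: advance 1 -> fork_pos = 0 + 1 = 1. Next multiple of 6 is 6 (not reached); still 0 fragment(s).
Step 2: advance 5 -> fork_pos = 1 + 5 = 6. Reached multiple(s) of 6: 6 -> fragment 1 completed (1 total).
Step 3: advance 11 -> fork_pos = 6 + 11 = 17. Reached multiple(s) of 6: 12 -> fragment 2 completed (2 total).
Step 4: advance 6 -> fork_pos = 17 + 6 = 23. Reached multiple(s) of 6: 18 -> fragment 3 completed (3 total).
3 fragment(s) completed, covering template[0:18] (3 x 6 = 18). The next fragment, fragment 4, covers template[18:24], so it starts at position 18.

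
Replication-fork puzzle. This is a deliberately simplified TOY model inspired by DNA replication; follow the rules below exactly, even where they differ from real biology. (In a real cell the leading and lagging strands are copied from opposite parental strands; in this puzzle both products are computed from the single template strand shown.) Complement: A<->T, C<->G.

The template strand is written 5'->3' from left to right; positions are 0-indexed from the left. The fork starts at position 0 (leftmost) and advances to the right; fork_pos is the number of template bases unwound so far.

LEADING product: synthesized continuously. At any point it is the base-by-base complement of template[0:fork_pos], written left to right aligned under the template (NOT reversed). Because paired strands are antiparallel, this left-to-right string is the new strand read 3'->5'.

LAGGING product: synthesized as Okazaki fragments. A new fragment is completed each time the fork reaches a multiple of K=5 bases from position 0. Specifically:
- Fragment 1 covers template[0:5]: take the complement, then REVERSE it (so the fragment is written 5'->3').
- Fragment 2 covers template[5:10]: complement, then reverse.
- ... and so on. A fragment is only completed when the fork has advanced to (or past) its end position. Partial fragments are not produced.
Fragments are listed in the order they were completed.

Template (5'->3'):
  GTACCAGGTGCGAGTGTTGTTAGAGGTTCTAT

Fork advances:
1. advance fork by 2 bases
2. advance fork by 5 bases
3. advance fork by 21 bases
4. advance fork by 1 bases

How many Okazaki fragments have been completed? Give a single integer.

Answer: 5

Derivation:
Step 1: advance 2 -> fork_pos = 0 + 2 = 2. Next multiple of 5 is 5 (not reached); still 0 fragment(s).
Step 2: advance 5 -> fork_pos = 2 + 5 = 7. Reached multiple(s) of 5: 5 -> fragment 1 completed (1 total).
Step 3: advance 21 -> fork_pos = 7 + 21 = 28. Reached multiple(s) of 5: 10, 15, 20, 25 -> fragments 2-5 completed (5 total).
Step 4: advance 1 -> fork_pos = 28 + 1 = 29. Next multiple of 5 is 30 (not reached); still 5 fragment(s).
Check: final fork_pos = 29; the multiples of 5 that are <= 29 are 5..25 -> 29 // 5 = 5 completed fragment(s).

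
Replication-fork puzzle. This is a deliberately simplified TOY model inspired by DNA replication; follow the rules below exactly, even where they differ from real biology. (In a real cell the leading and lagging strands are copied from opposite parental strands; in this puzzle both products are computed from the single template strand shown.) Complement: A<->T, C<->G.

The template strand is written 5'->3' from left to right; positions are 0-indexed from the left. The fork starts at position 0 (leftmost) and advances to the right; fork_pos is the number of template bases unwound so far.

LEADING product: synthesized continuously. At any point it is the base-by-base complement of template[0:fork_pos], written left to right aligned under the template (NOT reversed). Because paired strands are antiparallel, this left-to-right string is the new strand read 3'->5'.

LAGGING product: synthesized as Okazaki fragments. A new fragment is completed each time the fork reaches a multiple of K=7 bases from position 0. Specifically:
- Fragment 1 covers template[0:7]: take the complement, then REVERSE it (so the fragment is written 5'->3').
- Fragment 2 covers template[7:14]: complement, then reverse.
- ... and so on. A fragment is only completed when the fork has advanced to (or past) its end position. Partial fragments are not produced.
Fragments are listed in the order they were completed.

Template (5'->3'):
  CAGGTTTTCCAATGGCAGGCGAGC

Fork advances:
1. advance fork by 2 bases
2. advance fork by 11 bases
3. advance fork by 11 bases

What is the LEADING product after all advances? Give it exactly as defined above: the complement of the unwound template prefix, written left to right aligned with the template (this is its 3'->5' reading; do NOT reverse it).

Step 1: advance 2 -> fork_pos = 0 + 2 = 2.
Step 2: advance 11 -> fork_pos = 2 + 11 = 13.
Step 3: advance 11 -> fork_pos = 13 + 11 = 24.
Unwound prefix: template[0:24] = CAGGTTTTCCAATGGCAGGCGAGC
Complement it base by base (A<->T, C<->G), keeping left-to-right order:
  [0:5] CAGGT -> GTCCA
  [5:10] TTTCC -> AAAGG
  [10:15] AATGG -> TTACC
  [15:20] CAGGC -> GTCCG
  [20:24] GAGC -> CTCG
Concatenate: GTCCAAAAGGTTACCGTCCGCTCG (length 24; written aligned with the template, i.e. 3'->5').

Answer: GTCCAAAAGGTTACCGTCCGCTCG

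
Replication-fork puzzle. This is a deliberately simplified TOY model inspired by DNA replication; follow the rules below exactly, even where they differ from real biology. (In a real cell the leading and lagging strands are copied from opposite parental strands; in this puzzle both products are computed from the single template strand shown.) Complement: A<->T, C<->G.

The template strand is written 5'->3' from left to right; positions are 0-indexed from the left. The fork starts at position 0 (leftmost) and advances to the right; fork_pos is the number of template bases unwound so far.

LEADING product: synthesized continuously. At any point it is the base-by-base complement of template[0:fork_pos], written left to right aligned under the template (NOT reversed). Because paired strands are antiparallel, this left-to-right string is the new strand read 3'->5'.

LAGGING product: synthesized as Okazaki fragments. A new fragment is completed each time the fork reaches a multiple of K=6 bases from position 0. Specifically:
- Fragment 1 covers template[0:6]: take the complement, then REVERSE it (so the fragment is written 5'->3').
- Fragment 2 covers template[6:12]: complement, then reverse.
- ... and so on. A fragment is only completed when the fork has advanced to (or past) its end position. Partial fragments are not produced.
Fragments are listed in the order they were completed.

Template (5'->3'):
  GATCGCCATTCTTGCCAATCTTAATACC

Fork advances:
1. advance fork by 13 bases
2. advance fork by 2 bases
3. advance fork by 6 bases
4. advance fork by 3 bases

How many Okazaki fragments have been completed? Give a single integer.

Step 1: advance 13 -> fork_pos = 0 + 13 = 13. Reached multiple(s) of 6: 6, 12 -> fragments 1-2 completed (2 total).
Step 2: advance 2 -> fork_pos = 13 + 2 = 15. Next multiple of 6 is 18 (not reached); still 2 fragment(s).
Step 3: advance 6 -> fork_pos = 15 + 6 = 21. Reached multiple(s) of 6: 18 -> fragment 3 completed (3 total).
Step 4: advance 3 -> fork_pos = 21 + 3 = 24. Reached multiple(s) of 6: 24 -> fragment 4 completed (4 total).
Check: final fork_pos = 24; the multiples of 6 that are <= 24 are 6..24 -> 24 // 6 = 4 completed fragment(s).

Answer: 4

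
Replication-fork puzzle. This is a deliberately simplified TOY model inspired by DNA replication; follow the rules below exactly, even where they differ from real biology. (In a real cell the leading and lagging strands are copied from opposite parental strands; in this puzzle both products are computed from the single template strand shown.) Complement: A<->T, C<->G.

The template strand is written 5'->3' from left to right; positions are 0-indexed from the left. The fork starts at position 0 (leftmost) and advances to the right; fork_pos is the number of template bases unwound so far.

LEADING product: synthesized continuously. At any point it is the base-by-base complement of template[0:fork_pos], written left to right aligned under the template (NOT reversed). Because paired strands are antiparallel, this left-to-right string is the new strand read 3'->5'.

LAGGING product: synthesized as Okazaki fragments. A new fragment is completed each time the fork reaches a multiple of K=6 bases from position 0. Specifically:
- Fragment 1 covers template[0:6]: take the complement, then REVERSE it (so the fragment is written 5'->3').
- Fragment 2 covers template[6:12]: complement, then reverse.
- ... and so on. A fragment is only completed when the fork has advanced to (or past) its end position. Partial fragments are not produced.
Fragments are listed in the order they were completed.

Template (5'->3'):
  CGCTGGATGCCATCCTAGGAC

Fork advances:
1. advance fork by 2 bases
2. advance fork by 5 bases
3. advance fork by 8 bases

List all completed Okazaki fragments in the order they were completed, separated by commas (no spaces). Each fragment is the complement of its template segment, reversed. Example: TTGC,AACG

Answer: CCAGCG,TGGCAT

Derivation:
Step 1: advance 2 -> fork_pos = 0 + 2 = 2. Next multiple of 6 is 6 (not reached); still 0 fragment(s).
Step 2: advance 5 -> fork_pos = 2 + 5 = 7. Reached multiple(s) of 6: 6 -> fragment 1 completed (1 total).
Step 3: advance 8 -> fork_pos = 7 + 8 = 15. Reached multiple(s) of 6: 12 -> fragment 2 completed (2 total).
Final fork_pos = 15, so 2 fragment(s) are complete. Build each: template segment -> complement -> reverse.
Fragment 1: template[0:6] = CGCTGG -> complement GCGACC -> reversed CCAGCG
Fragment 2: template[6:12] = ATGCCA -> complement TACGGT -> reversed TGGCAT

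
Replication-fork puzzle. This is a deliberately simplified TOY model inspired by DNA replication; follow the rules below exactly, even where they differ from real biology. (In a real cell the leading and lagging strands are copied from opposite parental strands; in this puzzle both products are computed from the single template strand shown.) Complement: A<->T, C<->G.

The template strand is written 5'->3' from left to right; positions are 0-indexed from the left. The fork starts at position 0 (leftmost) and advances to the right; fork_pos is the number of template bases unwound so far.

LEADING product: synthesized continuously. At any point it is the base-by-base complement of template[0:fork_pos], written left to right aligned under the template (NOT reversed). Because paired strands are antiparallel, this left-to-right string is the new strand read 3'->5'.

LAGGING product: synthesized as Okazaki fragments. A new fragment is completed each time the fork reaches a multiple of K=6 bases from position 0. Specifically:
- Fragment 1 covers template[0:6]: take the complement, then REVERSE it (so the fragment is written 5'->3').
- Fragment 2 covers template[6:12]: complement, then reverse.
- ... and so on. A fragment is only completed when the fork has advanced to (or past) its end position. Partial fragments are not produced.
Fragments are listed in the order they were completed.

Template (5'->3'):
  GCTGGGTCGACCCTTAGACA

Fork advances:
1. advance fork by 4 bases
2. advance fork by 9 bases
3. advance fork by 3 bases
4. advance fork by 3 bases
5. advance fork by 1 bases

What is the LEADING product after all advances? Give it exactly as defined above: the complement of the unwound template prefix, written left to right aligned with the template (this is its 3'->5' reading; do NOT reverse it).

Step 1: advance 4 -> fork_pos = 0 + 4 = 4.
Step 2: advance 9 -> fork_pos = 4 + 9 = 13.
Step 3: advance 3 -> fork_pos = 13 + 3 = 16.
Step 4: advance 3 -> fork_pos = 16 + 3 = 19.
Step 5: advance 1 -> fork_pos = 19 + 1 = 20.
Unwound prefix: template[0:20] = GCTGGGTCGACCCTTAGACA
Complement it base by base (A<->T, C<->G), keeping left-to-right order:
  [0:5] GCTGG -> CGACC
  [5:10] GTCGA -> CAGCT
  [10:15] CCCTT -> GGGAA
  [15:20] AGACA -> TCTGT
Concatenate: CGACCCAGCTGGGAATCTGT (length 20; written aligned with the template, i.e. 3'->5').

Answer: CGACCCAGCTGGGAATCTGT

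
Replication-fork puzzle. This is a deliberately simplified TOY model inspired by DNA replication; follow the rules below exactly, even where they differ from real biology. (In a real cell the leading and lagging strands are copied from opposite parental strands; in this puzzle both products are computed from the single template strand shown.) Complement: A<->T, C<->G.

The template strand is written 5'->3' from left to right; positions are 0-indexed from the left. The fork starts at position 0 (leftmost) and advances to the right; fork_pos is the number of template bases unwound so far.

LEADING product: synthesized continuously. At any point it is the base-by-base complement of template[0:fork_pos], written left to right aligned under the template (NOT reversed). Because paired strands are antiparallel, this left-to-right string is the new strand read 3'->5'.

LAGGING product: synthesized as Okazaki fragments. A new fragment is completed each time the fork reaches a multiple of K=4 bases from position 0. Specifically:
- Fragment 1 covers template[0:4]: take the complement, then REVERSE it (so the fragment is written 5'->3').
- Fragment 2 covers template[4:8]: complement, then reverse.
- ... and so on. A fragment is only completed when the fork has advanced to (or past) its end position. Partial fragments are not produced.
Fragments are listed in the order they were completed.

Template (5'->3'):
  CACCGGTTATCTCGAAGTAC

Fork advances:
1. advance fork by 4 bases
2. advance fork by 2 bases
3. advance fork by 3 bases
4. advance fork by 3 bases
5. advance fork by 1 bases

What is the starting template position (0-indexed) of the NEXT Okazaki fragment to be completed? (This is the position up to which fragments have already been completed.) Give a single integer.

Answer: 12

Derivation:
Step 1: advance 4 -> fork_pos = 0 + 4 = 4. Reached multiple(s) of 4: 4 -> fragment 1 completed (1 total).
Step 2: advance 2 -> fork_pos = 4 + 2 = 6. Next multiple of 4 is 8 (not reached); still 1 fragment(s).
Step 3: advance 3 -> fork_pos = 6 + 3 = 9. Reached multiple(s) of 4: 8 -> fragment 2 completed (2 total).
Step 4: advance 3 -> fork_pos = 9 + 3 = 12. Reached multiple(s) of 4: 12 -> fragment 3 completed (3 total).
Step 5: advance 1 -> fork_pos = 12 + 1 = 13. Next multiple of 4 is 16 (not reached); still 3 fragment(s).
3 fragment(s) completed, covering template[0:12] (3 x 4 = 12). The next fragment, fragment 4, covers template[12:16], so it starts at position 12.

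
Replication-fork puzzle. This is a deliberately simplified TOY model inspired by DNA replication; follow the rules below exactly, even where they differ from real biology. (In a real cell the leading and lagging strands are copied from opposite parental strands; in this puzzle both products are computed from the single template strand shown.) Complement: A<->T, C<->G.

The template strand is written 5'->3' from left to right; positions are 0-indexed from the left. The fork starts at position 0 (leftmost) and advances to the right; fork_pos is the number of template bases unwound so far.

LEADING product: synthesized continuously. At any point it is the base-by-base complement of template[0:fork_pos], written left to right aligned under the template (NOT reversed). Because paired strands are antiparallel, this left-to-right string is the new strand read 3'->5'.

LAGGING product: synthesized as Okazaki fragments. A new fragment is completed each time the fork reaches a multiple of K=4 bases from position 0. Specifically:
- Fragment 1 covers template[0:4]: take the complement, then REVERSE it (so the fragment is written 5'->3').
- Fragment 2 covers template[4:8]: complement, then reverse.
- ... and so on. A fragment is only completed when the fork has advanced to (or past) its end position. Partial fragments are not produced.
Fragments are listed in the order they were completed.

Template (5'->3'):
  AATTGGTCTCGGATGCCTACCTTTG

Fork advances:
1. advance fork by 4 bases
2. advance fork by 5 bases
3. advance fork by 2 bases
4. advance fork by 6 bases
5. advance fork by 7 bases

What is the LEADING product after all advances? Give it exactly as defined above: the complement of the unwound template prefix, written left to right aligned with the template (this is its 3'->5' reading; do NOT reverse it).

Answer: TTAACCAGAGCCTACGGATGGAAA

Derivation:
Step 1: advance 4 -> fork_pos = 0 + 4 = 4.
Step 2: advance 5 -> fork_pos = 4 + 5 = 9.
Step 3: advance 2 -> fork_pos = 9 + 2 = 11.
Step 4: advance 6 -> fork_pos = 11 + 6 = 17.
Step 5: advance 7 -> fork_pos = 17 + 7 = 24.
Unwound prefix: template[0:24] = AATTGGTCTCGGATGCCTACCTTT
Complement it base by base (A<->T, C<->G), keeping left-to-right order:
  [0:5] AATTG -> TTAAC
  [5:10] GTCTC -> CAGAG
  [10:15] GGATG -> CCTAC
  [15:20] CCTAC -> GGATG
  [20:24] CTTT -> GAAA
Concatenate: TTAACCAGAGCCTACGGATGGAAA (length 24; written aligned with the template, i.e. 3'->5').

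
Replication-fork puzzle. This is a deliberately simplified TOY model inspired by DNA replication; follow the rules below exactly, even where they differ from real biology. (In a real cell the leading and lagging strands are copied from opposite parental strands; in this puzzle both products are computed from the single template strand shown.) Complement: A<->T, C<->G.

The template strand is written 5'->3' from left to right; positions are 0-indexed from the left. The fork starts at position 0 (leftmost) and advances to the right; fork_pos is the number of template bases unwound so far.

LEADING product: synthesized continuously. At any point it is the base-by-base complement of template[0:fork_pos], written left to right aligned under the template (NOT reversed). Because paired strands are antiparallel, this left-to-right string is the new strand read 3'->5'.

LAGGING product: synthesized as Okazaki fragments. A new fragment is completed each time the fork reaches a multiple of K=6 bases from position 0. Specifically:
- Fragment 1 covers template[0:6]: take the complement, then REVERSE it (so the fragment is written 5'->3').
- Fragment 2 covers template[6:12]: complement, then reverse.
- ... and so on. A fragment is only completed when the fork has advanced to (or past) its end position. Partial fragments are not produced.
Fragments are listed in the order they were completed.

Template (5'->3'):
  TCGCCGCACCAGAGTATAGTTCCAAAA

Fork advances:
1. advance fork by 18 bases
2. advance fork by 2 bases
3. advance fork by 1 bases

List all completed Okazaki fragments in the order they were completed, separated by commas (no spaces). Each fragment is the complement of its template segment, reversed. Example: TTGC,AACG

Step 1: advance 18 -> fork_pos = 0 + 18 = 18. Reached multiple(s) of 6: 6, 12, 18 -> fragments 1-3 completed (3 total).
Step 2: advance 2 -> fork_pos = 18 + 2 = 20. Next multiple of 6 is 24 (not reached); still 3 fragment(s).
Step 3: advance 1 -> fork_pos = 20 + 1 = 21. Next multiple of 6 is 24 (not reached); still 3 fragment(s).
Final fork_pos = 21, so 3 fragment(s) are complete. Build each: template segment -> complement -> reverse.
Fragment 1: template[0:6] = TCGCCG -> complement AGCGGC -> reversed CGGCGA
Fragment 2: template[6:12] = CACCAG -> complement GTGGTC -> reversed CTGGTG
Fragment 3: template[12:18] = AGTATA -> complement TCATAT -> reversed TATACT

Answer: CGGCGA,CTGGTG,TATACT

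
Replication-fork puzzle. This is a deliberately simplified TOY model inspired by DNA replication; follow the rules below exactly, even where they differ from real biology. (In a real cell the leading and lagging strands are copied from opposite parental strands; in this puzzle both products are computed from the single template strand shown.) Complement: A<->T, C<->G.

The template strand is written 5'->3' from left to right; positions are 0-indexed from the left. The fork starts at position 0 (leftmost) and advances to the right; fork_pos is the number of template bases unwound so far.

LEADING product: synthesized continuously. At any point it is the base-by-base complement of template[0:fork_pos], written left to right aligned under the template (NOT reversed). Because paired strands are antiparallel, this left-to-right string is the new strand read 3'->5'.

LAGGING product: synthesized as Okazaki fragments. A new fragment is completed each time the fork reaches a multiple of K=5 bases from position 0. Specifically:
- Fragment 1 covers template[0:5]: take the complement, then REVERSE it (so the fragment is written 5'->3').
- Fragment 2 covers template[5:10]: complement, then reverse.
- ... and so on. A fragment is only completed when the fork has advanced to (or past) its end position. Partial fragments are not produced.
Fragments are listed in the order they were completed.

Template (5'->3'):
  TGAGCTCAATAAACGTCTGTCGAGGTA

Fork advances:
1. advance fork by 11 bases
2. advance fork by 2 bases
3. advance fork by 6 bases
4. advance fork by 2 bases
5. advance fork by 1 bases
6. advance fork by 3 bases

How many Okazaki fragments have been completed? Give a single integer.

Step 1: advance 11 -> fork_pos = 0 + 11 = 11. Reached multiple(s) of 5: 5, 10 -> fragments 1-2 completed (2 total).
Step 2: advance 2 -> fork_pos = 11 + 2 = 13. Next multiple of 5 is 15 (not reached); still 2 fragment(s).
Step 3: advance 6 -> fork_pos = 13 + 6 = 19. Reached multiple(s) of 5: 15 -> fragment 3 completed (3 total).
Step 4: advance 2 -> fork_pos = 19 + 2 = 21. Reached multiple(s) of 5: 20 -> fragment 4 completed (4 total).
Step 5: advance 1 -> fork_pos = 21 + 1 = 22. Next multiple of 5 is 25 (not reached); still 4 fragment(s).
Step 6: advance 3 -> fork_pos = 22 + 3 = 25. Reached multiple(s) of 5: 25 -> fragment 5 completed (5 total).
Check: final fork_pos = 25; the multiples of 5 that are <= 25 are 5..25 -> 25 // 5 = 5 completed fragment(s).

Answer: 5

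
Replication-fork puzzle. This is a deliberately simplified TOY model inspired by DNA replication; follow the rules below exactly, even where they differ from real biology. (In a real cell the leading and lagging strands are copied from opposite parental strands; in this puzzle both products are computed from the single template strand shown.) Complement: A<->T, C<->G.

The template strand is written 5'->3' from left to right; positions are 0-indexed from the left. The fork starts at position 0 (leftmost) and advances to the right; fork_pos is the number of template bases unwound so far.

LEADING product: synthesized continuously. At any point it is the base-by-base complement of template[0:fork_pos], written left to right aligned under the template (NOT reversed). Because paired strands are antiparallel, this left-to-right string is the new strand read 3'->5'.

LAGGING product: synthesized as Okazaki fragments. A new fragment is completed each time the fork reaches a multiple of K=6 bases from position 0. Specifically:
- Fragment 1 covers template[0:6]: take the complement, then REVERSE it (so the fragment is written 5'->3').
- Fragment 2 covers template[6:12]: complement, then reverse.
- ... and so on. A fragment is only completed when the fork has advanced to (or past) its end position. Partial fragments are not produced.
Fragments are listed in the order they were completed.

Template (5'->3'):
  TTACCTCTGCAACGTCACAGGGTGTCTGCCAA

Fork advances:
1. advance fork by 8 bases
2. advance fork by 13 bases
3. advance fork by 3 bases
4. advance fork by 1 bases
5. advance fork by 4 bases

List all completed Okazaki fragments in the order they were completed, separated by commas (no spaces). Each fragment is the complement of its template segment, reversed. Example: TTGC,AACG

Answer: AGGTAA,TTGCAG,GTGACG,CACCCT

Derivation:
Step 1: advance 8 -> fork_pos = 0 + 8 = 8. Reached multiple(s) of 6: 6 -> fragment 1 completed (1 total).
Step 2: advance 13 -> fork_pos = 8 + 13 = 21. Reached multiple(s) of 6: 12, 18 -> fragments 2-3 completed (3 total).
Step 3: advance 3 -> fork_pos = 21 + 3 = 24. Reached multiple(s) of 6: 24 -> fragment 4 completed (4 total).
Step 4: advance 1 -> fork_pos = 24 + 1 = 25. Next multiple of 6 is 30 (not reached); still 4 fragment(s).
Step 5: advance 4 -> fork_pos = 25 + 4 = 29. Next multiple of 6 is 30 (not reached); still 4 fragment(s).
Final fork_pos = 29, so 4 fragment(s) are complete. Build each: template segment -> complement -> reverse.
Fragment 1: template[0:6] = TTACCT -> complement AATGGA -> reversed AGGTAA
Fragment 2: template[6:12] = CTGCAA -> complement GACGTT -> reversed TTGCAG
Fragment 3: template[12:18] = CGTCAC -> complement GCAGTG -> reversed GTGACG
Fragment 4: template[18:24] = AGGGTG -> complement TCCCAC -> reversed CACCCT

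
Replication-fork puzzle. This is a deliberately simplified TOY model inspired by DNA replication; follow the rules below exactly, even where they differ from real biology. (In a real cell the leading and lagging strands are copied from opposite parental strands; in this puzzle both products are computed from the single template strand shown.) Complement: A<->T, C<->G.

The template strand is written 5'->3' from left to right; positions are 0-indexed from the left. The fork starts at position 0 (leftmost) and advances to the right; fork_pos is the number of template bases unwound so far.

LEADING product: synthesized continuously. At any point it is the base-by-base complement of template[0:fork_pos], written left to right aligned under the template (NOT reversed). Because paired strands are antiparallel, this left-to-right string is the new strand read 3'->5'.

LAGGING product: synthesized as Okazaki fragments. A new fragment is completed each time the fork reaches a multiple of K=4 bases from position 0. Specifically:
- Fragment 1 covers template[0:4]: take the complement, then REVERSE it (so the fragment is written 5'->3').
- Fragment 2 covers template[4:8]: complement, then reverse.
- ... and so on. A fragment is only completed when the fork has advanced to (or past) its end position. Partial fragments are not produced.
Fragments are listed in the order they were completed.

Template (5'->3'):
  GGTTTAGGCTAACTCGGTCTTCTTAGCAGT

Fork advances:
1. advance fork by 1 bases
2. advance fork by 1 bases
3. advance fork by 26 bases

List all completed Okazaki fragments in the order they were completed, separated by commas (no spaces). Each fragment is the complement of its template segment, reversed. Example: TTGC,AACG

Step 1: advance 1 -> fork_pos = 0 + 1 = 1. Next multiple of 4 is 4 (not reached); still 0 fragment(s).
Step 2: advance 1 -> fork_pos = 1 + 1 = 2. Next multiple of 4 is 4 (not reached); still 0 fragment(s).
Step 3: advance 26 -> fork_pos = 2 + 26 = 28. Reached multiple(s) of 4: 4, 8, 12, 16, 20, 24, 28 -> fragments 1-7 completed (7 total).
Final fork_pos = 28, so 7 fragment(s) are complete. Build each: template segment -> complement -> reverse.
Fragment 1: template[0:4] = GGTT -> complement CCAA -> reversed AACC
Fragment 2: template[4:8] = TAGG -> complement ATCC -> reversed CCTA
Fragment 3: template[8:12] = CTAA -> complement GATT -> reversed TTAG
Fragment 4: template[12:16] = CTCG -> complement GAGC -> reversed CGAG
Fragment 5: template[16:20] = GTCT -> complement CAGA -> reversed AGAC
Fragment 6: template[20:24] = TCTT -> complement AGAA -> reversed AAGA
Fragment 7: template[24:28] = AGCA -> complement TCGT -> reversed TGCT

Answer: AACC,CCTA,TTAG,CGAG,AGAC,AAGA,TGCT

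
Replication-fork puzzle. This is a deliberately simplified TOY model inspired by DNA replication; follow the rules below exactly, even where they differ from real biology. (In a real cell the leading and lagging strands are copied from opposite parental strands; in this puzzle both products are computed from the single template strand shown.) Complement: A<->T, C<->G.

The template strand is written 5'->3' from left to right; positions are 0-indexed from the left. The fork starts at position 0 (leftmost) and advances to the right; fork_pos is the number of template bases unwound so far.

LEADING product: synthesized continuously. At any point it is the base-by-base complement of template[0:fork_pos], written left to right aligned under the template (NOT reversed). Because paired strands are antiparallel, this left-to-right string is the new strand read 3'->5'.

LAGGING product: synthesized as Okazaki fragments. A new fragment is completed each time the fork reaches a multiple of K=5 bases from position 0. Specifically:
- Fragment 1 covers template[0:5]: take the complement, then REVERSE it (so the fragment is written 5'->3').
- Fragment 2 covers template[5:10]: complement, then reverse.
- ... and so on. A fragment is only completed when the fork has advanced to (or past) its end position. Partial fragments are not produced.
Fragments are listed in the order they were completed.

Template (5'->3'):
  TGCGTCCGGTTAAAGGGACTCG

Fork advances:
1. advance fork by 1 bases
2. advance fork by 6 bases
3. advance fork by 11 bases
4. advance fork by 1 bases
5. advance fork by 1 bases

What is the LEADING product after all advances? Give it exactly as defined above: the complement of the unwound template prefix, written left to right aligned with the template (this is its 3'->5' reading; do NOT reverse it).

Answer: ACGCAGGCCAATTTCCCTGA

Derivation:
Step 1: advance 1 -> fork_pos = 0 + 1 = 1.
Step 2: advance 6 -> fork_pos = 1 + 6 = 7.
Step 3: advance 11 -> fork_pos = 7 + 11 = 18.
Step 4: advance 1 -> fork_pos = 18 + 1 = 19.
Step 5: advance 1 -> fork_pos = 19 + 1 = 20.
Unwound prefix: template[0:20] = TGCGTCCGGTTAAAGGGACT
Complement it base by base (A<->T, C<->G), keeping left-to-right order:
  [0:5] TGCGT -> ACGCA
  [5:10] CCGGT -> GGCCA
  [10:15] TAAAG -> ATTTC
  [15:20] GGACT -> CCTGA
Concatenate: ACGCAGGCCAATTTCCCTGA (length 20; written aligned with the template, i.e. 3'->5').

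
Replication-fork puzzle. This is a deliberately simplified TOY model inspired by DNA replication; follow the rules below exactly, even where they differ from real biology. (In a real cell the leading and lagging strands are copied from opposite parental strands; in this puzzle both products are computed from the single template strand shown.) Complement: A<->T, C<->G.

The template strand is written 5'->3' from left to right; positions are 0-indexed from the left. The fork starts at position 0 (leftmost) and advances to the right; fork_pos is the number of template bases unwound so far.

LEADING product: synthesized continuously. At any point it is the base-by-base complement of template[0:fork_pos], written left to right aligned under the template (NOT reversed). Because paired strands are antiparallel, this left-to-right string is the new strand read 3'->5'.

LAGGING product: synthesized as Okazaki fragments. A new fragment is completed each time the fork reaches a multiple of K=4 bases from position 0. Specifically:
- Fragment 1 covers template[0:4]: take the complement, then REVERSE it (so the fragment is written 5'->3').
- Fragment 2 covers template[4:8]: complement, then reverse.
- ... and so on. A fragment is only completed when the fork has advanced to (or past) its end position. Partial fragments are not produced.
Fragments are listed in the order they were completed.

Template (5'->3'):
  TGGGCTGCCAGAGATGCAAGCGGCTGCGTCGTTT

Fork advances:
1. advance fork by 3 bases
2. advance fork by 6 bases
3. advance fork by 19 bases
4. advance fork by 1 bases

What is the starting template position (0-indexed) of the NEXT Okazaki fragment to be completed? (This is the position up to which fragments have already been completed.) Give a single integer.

Answer: 28

Derivation:
Step 1: advance 3 -> fork_pos = 0 + 3 = 3. Next multiple of 4 is 4 (not reached); still 0 fragment(s).
Step 2: advance 6 -> fork_pos = 3 + 6 = 9. Reached multiple(s) of 4: 4, 8 -> fragments 1-2 completed (2 total).
Step 3: advance 19 -> fork_pos = 9 + 19 = 28. Reached multiple(s) of 4: 12, 16, 20, 24, 28 -> fragments 3-7 completed (7 total).
Step 4: advance 1 -> fork_pos = 28 + 1 = 29. Next multiple of 4 is 32 (not reached); still 7 fragment(s).
7 fragment(s) completed, covering template[0:28] (7 x 4 = 28). The next fragment, fragment 8, covers template[28:32], so it starts at position 28.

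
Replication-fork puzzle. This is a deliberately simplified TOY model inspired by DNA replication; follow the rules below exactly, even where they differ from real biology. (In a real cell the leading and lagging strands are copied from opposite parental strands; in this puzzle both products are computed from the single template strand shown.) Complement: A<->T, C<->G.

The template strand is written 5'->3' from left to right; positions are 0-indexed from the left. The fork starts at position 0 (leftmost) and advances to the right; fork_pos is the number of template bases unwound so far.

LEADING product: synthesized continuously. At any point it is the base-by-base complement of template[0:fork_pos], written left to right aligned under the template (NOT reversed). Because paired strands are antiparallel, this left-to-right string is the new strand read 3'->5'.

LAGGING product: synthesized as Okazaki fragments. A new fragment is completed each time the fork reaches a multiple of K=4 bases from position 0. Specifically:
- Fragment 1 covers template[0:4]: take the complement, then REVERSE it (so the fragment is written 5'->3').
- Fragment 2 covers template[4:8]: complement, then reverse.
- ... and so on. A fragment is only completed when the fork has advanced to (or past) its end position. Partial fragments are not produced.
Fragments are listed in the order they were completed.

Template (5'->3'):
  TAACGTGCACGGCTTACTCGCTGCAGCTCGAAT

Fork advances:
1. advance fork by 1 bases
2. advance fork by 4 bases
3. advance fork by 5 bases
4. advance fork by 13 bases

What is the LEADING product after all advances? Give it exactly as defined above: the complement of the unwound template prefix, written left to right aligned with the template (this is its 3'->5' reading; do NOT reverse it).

Answer: ATTGCACGTGCCGAATGAGCGAC

Derivation:
Step 1: advance 1 -> fork_pos = 0 + 1 = 1.
Step 2: advance 4 -> fork_pos = 1 + 4 = 5.
Step 3: advance 5 -> fork_pos = 5 + 5 = 10.
Step 4: advance 13 -> fork_pos = 10 + 13 = 23.
Unwound prefix: template[0:23] = TAACGTGCACGGCTTACTCGCTG
Complement it base by base (A<->T, C<->G), keeping left-to-right order:
  [0:5] TAACG -> ATTGC
  [5:10] TGCAC -> ACGTG
  [10:15] GGCTT -> CCGAA
  [15:20] ACTCG -> TGAGC
  [20:23] CTG -> GAC
Concatenate: ATTGCACGTGCCGAATGAGCGAC (length 23; written aligned with the template, i.e. 3'->5').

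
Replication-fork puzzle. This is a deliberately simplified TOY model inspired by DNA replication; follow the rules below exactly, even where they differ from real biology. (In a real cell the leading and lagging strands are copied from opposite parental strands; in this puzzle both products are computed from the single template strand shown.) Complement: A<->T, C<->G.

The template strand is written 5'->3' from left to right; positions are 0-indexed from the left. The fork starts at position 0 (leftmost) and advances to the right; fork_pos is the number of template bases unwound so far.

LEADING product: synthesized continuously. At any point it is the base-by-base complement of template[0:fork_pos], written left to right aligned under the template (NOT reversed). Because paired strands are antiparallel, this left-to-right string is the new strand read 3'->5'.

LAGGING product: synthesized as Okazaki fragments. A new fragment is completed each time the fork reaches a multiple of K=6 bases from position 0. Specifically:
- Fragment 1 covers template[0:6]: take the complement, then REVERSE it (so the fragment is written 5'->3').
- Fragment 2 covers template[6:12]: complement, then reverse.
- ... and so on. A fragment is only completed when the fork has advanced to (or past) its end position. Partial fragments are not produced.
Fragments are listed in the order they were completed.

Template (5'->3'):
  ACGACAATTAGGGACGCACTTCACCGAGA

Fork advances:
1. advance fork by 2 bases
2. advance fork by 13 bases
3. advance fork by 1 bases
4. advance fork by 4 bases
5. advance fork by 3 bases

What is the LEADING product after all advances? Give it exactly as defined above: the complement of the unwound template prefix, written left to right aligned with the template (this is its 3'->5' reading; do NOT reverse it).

Answer: TGCTGTTAATCCCTGCGTGAAGT

Derivation:
Step 1: advance 2 -> fork_pos = 0 + 2 = 2.
Step 2: advance 13 -> fork_pos = 2 + 13 = 15.
Step 3: advance 1 -> fork_pos = 15 + 1 = 16.
Step 4: advance 4 -> fork_pos = 16 + 4 = 20.
Step 5: advance 3 -> fork_pos = 20 + 3 = 23.
Unwound prefix: template[0:23] = ACGACAATTAGGGACGCACTTCA
Complement it base by base (A<->T, C<->G), keeping left-to-right order:
  [0:5] ACGAC -> TGCTG
  [5:10] AATTA -> TTAAT
  [10:15] GGGAC -> CCCTG
  [15:20] GCACT -> CGTGA
  [20:23] TCA -> AGT
Concatenate: TGCTGTTAATCCCTGCGTGAAGT (length 23; written aligned with the template, i.e. 3'->5').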